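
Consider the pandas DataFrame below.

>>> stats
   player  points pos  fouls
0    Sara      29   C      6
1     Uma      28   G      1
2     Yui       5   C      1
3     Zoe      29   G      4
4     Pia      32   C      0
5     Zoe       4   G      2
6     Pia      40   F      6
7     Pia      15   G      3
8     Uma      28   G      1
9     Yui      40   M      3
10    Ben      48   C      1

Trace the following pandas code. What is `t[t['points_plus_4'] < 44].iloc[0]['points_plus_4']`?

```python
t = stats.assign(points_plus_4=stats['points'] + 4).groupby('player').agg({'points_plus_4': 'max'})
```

add column points_plus_4 = stats['points'] + 4:
   player  points pos  fouls  points_plus_4
0    Sara      29   C      6             33
1     Uma      28   G      1             32
2     Yui       5   C      1              9
3     Zoe      29   G      4             33
4     Pia      32   C      0             36
5     Zoe       4   G      2              8
6     Pia      40   F      6             44
7     Pia      15   G      3             19
8     Uma      28   G      1             32
9     Yui      40   M      3             44
10    Ben      48   C      1             52
group by player, max of points_plus_4:
        points_plus_4
player               
Ben                52
Pia                44
Sara               33
Uma                32
Yui                44
Zoe                33
filter rows where points_plus_4 < 44:
        points_plus_4
player               
Sara               33
Uma                32
Zoe                33

33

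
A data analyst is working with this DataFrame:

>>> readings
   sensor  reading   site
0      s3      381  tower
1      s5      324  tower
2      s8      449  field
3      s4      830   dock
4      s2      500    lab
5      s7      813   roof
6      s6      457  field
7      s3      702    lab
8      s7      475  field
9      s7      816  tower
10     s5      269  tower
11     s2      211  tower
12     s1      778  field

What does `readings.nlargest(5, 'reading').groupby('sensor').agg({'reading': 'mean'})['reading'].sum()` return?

take 5 rows with largest reading:
   sensor  reading   site
3      s4      830   dock
9      s7      816  tower
5      s7      813   roof
12     s1      778  field
7      s3      702    lab
group by sensor, mean of reading:
        reading
sensor         
s1        778.0
s3        702.0
s4        830.0
s7        814.5
Then the sum of column 'reading': 3124.5

3124.5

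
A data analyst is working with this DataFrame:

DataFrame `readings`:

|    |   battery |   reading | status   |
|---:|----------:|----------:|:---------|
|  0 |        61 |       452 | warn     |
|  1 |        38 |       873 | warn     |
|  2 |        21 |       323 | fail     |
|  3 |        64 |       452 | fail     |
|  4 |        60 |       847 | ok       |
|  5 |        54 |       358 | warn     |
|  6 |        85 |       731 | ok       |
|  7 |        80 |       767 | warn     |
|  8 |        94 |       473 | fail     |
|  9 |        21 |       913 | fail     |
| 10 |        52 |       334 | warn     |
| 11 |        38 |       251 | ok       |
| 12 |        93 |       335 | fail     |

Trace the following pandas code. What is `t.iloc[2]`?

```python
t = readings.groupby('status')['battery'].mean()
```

group by status, mean of battery:
status
fail    58.6
ok      61.0
warn    57.0
Name: battery, dtype: float64

57.0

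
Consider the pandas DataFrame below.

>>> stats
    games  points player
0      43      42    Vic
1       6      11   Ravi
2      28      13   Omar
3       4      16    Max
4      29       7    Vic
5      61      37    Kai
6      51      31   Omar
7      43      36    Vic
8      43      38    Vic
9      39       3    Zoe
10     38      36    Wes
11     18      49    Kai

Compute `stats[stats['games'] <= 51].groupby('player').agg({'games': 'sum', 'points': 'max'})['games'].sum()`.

filter rows where games <= 51:
    games  points player
0      43      42    Vic
1       6      11   Ravi
2      28      13   Omar
3       4      16    Max
4      29       7    Vic
6      51      31   Omar
7      43      36    Vic
8      43      38    Vic
9      39       3    Zoe
10     38      36    Wes
11     18      49    Kai
group by player: sum(games), max(points):
        games  points
player               
Kai        18      49
Max         4      16
Omar       79      31
Ravi        6      11
Vic       158      42
Wes        38      36
Zoe        39       3
Reading off the sum of column 'games', we get 342.

342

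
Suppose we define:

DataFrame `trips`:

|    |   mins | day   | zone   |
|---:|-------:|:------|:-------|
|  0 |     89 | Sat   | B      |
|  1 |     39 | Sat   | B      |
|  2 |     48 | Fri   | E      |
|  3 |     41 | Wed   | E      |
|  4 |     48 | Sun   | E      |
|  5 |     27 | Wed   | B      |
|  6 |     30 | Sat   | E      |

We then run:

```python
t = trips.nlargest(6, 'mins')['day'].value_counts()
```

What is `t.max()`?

take 6 rows with largest mins:
   mins  day zone
0    89  Sat    B
2    48  Fri    E
4    48  Sun    E
3    41  Wed    E
1    39  Sat    B
6    30  Sat    E
value_counts of day:
day
Sat    3
Fri    1
Sun    1
Wed    1
Name: count, dtype: int64
Taking the max of the resulting series gives 3.

3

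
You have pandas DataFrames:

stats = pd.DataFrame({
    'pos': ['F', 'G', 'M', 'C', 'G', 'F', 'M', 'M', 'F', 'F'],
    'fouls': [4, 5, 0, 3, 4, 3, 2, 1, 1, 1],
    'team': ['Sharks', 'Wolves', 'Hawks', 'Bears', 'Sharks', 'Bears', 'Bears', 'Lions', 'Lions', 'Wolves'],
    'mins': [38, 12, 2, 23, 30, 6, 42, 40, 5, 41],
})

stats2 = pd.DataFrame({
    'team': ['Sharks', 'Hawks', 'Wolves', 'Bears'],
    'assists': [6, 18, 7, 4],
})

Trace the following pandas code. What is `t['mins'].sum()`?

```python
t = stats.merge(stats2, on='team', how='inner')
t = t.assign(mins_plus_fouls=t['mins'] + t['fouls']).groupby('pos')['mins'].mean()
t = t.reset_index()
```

94.3333333333

merge on 'team' (how='inner') → 8 rows:
  pos  fouls    team  mins  assists
0   F      4  Sharks    38        6
1   G      5  Wolves    12        7
2   M      0   Hawks     2       18
3   C      3   Bears    23        4
4   G      4  Sharks    30        6
5   F      3   Bears     6        4
6   M      2   Bears    42        4
7   F      1  Wolves    41        7
add column mins_plus_fouls = t['mins'] + t['fouls']:
  pos  fouls    team  mins  assists  mins_plus_fouls
0   F      4  Sharks    38        6               42
1   G      5  Wolves    12        7               17
2   M      0   Hawks     2       18                2
3   C      3   Bears    23        4               26
4   G      4  Sharks    30        6               34
5   F      3   Bears     6        4                9
6   M      2   Bears    42        4               44
7   F      1  Wolves    41        7               42
group by pos, mean of mins:
pos
C    23.000000
F    28.333333
G    21.000000
M    22.000000
Name: mins, dtype: float64
reset_index():
  pos       mins
0   C  23.000000
1   F  28.333333
2   G  21.000000
3   M  22.000000
sum of column 'mins' → 94.3333333333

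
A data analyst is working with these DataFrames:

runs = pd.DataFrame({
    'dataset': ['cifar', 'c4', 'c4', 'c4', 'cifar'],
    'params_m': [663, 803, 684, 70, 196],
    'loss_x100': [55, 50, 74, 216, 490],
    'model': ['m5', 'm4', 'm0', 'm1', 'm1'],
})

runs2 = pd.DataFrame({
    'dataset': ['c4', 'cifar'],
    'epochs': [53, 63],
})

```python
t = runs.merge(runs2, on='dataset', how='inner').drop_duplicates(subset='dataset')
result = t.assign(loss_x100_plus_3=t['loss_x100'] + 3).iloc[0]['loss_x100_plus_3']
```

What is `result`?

58

merge on 'dataset' (how='inner') → 5 rows:
  dataset  params_m  loss_x100 model  epochs
0   cifar       663         55    m5      63
1      c4       803         50    m4      53
2      c4       684         74    m0      53
3      c4        70        216    m1      53
4   cifar       196        490    m1      63
drop duplicate dataset (keep=first):
  dataset  params_m  loss_x100 model  epochs
0   cifar       663         55    m5      63
1      c4       803         50    m4      53
add column loss_x100_plus_3 = t['loss_x100'] + 3:
  dataset  params_m  loss_x100 model  epochs  loss_x100_plus_3
0   cifar       663         55    m5      63                58
1      c4       803         50    m4      53                53
The value at position 0, column 'loss_x100_plus_3' is 58.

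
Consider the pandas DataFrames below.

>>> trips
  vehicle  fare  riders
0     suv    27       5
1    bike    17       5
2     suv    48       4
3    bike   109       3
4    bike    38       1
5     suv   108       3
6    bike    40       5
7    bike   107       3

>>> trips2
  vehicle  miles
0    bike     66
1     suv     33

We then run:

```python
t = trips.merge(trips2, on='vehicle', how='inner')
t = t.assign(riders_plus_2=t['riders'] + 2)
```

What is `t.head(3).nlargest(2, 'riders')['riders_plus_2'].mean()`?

7.0

merge on 'vehicle' (how='inner') → 8 rows:
  vehicle  fare  riders  miles
0     suv    27       5     33
1    bike    17       5     66
2     suv    48       4     33
3    bike   109       3     66
4    bike    38       1     66
5     suv   108       3     33
6    bike    40       5     66
7    bike   107       3     66
add column riders_plus_2 = t['riders'] + 2:
  vehicle  fare  riders  miles  riders_plus_2
0     suv    27       5     33              7
1    bike    17       5     66              7
2     suv    48       4     33              6
3    bike   109       3     66              5
4    bike    38       1     66              3
5     suv   108       3     33              5
6    bike    40       5     66              7
7    bike   107       3     66              5
take first 3 rows:
  vehicle  fare  riders  miles  riders_plus_2
0     suv    27       5     33              7
1    bike    17       5     66              7
2     suv    48       4     33              6
take 2 rows with largest riders:
  vehicle  fare  riders  miles  riders_plus_2
0     suv    27       5     33              7
1    bike    17       5     66              7
Taking the mean of column 'riders_plus_2' gives 7.0.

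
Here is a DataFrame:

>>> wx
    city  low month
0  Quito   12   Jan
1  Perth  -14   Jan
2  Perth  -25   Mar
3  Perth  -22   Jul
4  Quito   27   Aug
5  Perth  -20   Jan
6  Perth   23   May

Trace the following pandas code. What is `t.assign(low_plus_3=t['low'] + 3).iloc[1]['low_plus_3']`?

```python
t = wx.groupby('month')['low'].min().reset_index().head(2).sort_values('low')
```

group by month, min of low:
month
Aug    27
Jan   -20
Jul   -22
Mar   -25
May    23
Name: low, dtype: int64
reset_index():
  month  low
0   Aug   27
1   Jan  -20
2   Jul  -22
3   Mar  -25
4   May   23
take first 2 rows:
  month  low
0   Aug   27
1   Jan  -20
sort by low:
  month  low
1   Jan  -20
0   Aug   27
add column low_plus_3 = t['low'] + 3:
  month  low  low_plus_3
1   Jan  -20         -17
0   Aug   27          30

30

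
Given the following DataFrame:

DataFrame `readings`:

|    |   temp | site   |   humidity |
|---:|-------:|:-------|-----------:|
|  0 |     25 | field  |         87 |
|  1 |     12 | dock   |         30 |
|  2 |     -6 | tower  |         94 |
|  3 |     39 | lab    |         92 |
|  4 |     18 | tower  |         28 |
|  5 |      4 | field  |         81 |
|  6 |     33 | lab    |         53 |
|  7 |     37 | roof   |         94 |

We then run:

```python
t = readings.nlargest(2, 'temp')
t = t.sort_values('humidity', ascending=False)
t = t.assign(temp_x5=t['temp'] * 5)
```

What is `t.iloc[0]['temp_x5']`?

185

take 2 rows with largest temp:
   temp  site  humidity
3    39   lab        92
7    37  roof        94
sort by humidity descending:
   temp  site  humidity
7    37  roof        94
3    39   lab        92
add column temp_x5 = t['temp'] * 5:
   temp  site  humidity  temp_x5
7    37  roof        94      185
3    39   lab        92      195
So iloc[0]['temp_x5'] = 185.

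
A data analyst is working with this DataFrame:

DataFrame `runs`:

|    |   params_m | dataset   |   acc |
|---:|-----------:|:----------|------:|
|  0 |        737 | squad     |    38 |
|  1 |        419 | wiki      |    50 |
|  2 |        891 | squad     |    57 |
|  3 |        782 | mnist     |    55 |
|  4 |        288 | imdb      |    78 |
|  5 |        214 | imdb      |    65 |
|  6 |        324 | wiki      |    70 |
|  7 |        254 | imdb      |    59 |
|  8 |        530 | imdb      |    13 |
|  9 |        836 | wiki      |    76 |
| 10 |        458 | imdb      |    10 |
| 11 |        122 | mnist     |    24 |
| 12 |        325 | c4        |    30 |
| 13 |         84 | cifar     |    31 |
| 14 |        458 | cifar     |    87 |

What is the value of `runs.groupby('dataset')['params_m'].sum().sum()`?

group by dataset, sum of params_m:
dataset
c4        325
cifar     542
imdb     1744
mnist     904
squad    1628
wiki     1579
Name: params_m, dtype: int64

6722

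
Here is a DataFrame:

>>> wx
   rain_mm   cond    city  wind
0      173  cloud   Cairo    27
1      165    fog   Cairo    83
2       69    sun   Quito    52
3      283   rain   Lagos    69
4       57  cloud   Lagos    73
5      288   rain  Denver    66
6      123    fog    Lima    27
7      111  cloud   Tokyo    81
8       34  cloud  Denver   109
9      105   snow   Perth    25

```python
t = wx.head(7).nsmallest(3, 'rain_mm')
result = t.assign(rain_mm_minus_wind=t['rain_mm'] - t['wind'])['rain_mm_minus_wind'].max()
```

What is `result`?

96

take first 7 rows:
   rain_mm   cond    city  wind
0      173  cloud   Cairo    27
1      165    fog   Cairo    83
2       69    sun   Quito    52
3      283   rain   Lagos    69
4       57  cloud   Lagos    73
5      288   rain  Denver    66
6      123    fog    Lima    27
take 3 rows with smallest rain_mm:
   rain_mm   cond   city  wind
4       57  cloud  Lagos    73
2       69    sun  Quito    52
6      123    fog   Lima    27
add column rain_mm_minus_wind = t['rain_mm'] - t['wind']:
   rain_mm   cond   city  wind  rain_mm_minus_wind
4       57  cloud  Lagos    73                 -16
2       69    sun  Quito    52                  17
6      123    fog   Lima    27                  96
Reading off the max of column 'rain_mm_minus_wind', we get 96.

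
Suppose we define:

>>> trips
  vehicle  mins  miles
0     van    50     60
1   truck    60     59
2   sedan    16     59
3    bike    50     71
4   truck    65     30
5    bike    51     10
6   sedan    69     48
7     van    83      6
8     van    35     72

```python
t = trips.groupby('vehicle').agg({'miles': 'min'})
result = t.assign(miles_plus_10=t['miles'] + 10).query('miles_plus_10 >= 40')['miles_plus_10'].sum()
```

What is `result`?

group by vehicle, min of miles:
         miles
vehicle       
bike        10
sedan       48
truck       30
van          6
add column miles_plus_10 = t['miles'] + 10:
         miles  miles_plus_10
vehicle                      
bike        10             20
sedan       48             58
truck       30             40
van          6             16
filter rows where miles_plus_10 >= 40:
         miles  miles_plus_10
vehicle                      
sedan       48             58
truck       30             40
Hence 98.

98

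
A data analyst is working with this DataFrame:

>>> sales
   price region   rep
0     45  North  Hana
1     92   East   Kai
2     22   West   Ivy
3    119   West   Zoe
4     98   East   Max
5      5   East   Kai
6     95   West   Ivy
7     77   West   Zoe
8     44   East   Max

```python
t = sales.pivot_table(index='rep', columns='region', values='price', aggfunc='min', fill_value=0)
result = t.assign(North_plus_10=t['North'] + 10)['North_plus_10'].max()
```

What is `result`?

55

pivot: rows=rep, cols=region, min(price):
region  East  North  West
rep                      
Hana       0     45     0
Ivy        0      0    22
Kai        5      0     0
Max       44      0     0
Zoe        0      0    77
add column North_plus_10 = t['North'] + 10:
region  East  North  West  North_plus_10
rep                                     
Hana       0     45     0             55
Ivy        0      0    22             10
Kai        5      0     0             10
Max       44      0     0             10
Zoe        0      0    77             10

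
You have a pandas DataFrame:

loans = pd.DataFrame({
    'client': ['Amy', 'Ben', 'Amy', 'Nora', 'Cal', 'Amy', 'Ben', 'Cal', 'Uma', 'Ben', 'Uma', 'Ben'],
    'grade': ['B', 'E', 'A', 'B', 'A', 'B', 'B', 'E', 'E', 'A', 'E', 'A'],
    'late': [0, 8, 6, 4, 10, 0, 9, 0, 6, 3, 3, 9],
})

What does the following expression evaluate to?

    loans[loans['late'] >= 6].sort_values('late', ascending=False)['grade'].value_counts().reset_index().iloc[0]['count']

filter rows where late >= 6:
   client grade  late
1     Ben     E     8
2     Amy     A     6
4     Cal     A    10
6     Ben     B     9
8     Uma     E     6
11    Ben     A     9
sort by late descending:
   client grade  late
4     Cal     A    10
6     Ben     B     9
11    Ben     A     9
1     Ben     E     8
2     Amy     A     6
8     Uma     E     6
value_counts of grade:
grade
A    3
E    2
B    1
Name: count, dtype: int64
reset_index():
  grade  count
0     A      3
1     E      2
2     B      1

3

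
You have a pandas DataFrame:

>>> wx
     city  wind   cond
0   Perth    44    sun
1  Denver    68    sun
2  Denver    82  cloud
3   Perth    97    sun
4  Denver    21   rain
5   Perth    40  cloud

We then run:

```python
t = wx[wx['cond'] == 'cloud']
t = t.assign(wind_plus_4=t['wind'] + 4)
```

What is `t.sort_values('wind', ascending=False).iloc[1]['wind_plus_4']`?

44

filter rows where cond == 'cloud':
     city  wind   cond
2  Denver    82  cloud
5   Perth    40  cloud
add column wind_plus_4 = t['wind'] + 4:
     city  wind   cond  wind_plus_4
2  Denver    82  cloud           86
5   Perth    40  cloud           44
sort by wind descending:
     city  wind   cond  wind_plus_4
2  Denver    82  cloud           86
5   Perth    40  cloud           44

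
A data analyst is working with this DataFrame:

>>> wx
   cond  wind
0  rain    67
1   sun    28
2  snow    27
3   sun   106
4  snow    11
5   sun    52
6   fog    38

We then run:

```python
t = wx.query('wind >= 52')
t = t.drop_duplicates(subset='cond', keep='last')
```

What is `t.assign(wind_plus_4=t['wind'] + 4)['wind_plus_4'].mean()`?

filter rows where wind >= 52:
   cond  wind
0  rain    67
3   sun   106
5   sun    52
drop duplicate cond (keep=last):
   cond  wind
0  rain    67
5   sun    52
add column wind_plus_4 = t['wind'] + 4:
   cond  wind  wind_plus_4
0  rain    67           71
5   sun    52           56
mean of column 'wind_plus_4' → 63.5

63.5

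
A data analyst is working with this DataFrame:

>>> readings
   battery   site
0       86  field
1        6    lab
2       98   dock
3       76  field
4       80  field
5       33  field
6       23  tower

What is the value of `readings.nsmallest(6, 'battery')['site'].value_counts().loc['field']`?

4

take 6 rows with smallest battery:
   battery   site
1        6    lab
6       23  tower
5       33  field
3       76  field
4       80  field
0       86  field
value_counts of site:
site
field    4
lab      1
tower    1
Name: count, dtype: int64
The value at index 'field' is 4.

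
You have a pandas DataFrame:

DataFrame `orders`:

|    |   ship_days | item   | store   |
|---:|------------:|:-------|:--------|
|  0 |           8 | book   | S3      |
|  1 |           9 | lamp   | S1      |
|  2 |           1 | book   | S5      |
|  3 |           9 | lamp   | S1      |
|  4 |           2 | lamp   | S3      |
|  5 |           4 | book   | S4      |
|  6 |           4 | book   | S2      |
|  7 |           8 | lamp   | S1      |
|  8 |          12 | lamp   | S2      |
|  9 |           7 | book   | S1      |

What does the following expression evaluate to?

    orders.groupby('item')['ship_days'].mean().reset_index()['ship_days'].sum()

group by item, mean of ship_days:
item
book    4.8
lamp    8.0
Name: ship_days, dtype: float64
reset_index():
   item  ship_days
0  book        4.8
1  lamp        8.0

12.8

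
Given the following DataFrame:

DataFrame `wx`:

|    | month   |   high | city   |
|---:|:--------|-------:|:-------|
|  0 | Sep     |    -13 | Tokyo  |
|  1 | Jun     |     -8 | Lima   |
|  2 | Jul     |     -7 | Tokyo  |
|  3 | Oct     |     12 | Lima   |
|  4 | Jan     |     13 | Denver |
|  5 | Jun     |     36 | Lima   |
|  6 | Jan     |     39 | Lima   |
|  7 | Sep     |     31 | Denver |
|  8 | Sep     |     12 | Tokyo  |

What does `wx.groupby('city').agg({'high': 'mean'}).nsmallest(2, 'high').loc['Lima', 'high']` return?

19.75

group by city, mean of high:
             high
city             
Denver  22.000000
Lima    19.750000
Tokyo   -2.666667
take 2 rows with smallest high:
            high
city            
Tokyo  -2.666667
Lima   19.750000
Reading off the value at row 'Lima', column 'high', we get 19.75.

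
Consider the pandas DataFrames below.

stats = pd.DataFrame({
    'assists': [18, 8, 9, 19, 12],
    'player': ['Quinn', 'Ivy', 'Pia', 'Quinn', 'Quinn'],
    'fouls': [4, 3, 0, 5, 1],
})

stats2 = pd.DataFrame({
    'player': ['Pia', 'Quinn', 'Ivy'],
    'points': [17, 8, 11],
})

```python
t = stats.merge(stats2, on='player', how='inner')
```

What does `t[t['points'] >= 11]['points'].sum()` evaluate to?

merge on 'player' (how='inner') → 5 rows:
   assists player  fouls  points
0       18  Quinn      4       8
1        8    Ivy      3      11
2        9    Pia      0      17
3       19  Quinn      5       8
4       12  Quinn      1       8
filter rows where points >= 11:
   assists player  fouls  points
1        8    Ivy      3      11
2        9    Pia      0      17

28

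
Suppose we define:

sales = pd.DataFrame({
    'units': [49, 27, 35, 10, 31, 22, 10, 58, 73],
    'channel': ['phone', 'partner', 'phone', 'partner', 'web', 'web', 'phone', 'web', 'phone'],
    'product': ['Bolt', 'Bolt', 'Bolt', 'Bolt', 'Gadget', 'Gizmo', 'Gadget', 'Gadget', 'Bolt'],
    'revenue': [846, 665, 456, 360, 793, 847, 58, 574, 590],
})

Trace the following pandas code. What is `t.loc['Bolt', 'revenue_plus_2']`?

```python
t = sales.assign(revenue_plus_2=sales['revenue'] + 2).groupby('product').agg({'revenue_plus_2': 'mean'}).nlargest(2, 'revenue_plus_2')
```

add column revenue_plus_2 = sales['revenue'] + 2:
   units  channel product  revenue  revenue_plus_2
0     49    phone    Bolt      846             848
1     27  partner    Bolt      665             667
2     35    phone    Bolt      456             458
3     10  partner    Bolt      360             362
4     31      web  Gadget      793             795
5     22      web   Gizmo      847             849
6     10    phone  Gadget       58              60
7     58      web  Gadget      574             576
8     73    phone    Bolt      590             592
group by product, mean of revenue_plus_2:
         revenue_plus_2
product                
Bolt              585.4
Gadget            477.0
Gizmo             849.0
take 2 rows with largest revenue_plus_2:
         revenue_plus_2
product                
Gizmo             849.0
Bolt              585.4

585.4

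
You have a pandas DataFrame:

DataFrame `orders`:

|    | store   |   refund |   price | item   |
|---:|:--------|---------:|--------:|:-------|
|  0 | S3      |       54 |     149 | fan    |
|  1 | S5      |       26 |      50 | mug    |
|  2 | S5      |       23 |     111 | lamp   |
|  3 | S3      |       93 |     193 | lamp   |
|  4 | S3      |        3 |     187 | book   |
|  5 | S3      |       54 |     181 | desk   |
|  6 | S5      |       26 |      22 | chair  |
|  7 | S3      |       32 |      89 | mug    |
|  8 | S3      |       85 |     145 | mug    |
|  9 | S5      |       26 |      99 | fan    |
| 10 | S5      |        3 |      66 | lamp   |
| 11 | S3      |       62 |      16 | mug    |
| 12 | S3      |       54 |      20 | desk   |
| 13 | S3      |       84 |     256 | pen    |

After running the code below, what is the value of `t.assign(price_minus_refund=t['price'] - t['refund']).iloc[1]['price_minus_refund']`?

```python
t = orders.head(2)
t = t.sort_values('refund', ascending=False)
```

take first 2 rows:
  store  refund  price item
0    S3      54    149  fan
1    S5      26     50  mug
sort by refund descending:
  store  refund  price item
0    S3      54    149  fan
1    S5      26     50  mug
add column price_minus_refund = t['price'] - t['refund']:
  store  refund  price item  price_minus_refund
0    S3      54    149  fan                  95
1    S5      26     50  mug                  24

24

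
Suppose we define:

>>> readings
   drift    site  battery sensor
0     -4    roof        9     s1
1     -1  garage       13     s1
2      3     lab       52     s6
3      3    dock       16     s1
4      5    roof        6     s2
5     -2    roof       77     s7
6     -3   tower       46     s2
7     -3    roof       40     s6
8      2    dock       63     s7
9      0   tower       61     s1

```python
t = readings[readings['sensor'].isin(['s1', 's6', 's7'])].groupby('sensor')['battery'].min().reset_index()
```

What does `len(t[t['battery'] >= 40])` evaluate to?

2

filter rows where sensor in ['s1', 's6', 's7']:
   drift    site  battery sensor
0     -4    roof        9     s1
1     -1  garage       13     s1
2      3     lab       52     s6
3      3    dock       16     s1
5     -2    roof       77     s7
7     -3    roof       40     s6
8      2    dock       63     s7
9      0   tower       61     s1
group by sensor, min of battery:
sensor
s1     9
s6    40
s7    63
Name: battery, dtype: int64
reset_index():
  sensor  battery
0     s1        9
1     s6       40
2     s7       63
filter rows where battery >= 40:
  sensor  battery
1     s6       40
2     s7       63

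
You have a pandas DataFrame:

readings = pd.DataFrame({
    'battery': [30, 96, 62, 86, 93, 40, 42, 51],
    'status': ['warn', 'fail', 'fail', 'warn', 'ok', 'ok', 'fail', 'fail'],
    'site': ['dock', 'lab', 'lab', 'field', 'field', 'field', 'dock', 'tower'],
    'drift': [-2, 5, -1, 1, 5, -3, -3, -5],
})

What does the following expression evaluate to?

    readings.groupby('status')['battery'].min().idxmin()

warn

group by status, min of battery:
status
fail    42
ok      40
warn    30
Name: battery, dtype: int64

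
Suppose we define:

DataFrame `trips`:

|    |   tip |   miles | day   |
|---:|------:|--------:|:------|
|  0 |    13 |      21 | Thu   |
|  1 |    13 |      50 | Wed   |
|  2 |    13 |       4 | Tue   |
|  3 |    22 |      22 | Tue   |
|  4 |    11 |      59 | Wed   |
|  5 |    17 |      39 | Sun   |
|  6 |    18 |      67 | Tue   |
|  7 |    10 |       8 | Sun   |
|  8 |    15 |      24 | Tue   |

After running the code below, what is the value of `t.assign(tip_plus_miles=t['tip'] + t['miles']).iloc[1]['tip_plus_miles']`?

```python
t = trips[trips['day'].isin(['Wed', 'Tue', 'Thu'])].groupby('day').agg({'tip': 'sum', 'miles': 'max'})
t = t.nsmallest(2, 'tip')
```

83

filter rows where day in ['Wed', 'Tue', 'Thu']:
   tip  miles  day
0   13     21  Thu
1   13     50  Wed
2   13      4  Tue
3   22     22  Tue
4   11     59  Wed
6   18     67  Tue
8   15     24  Tue
group by day: sum(tip), max(miles):
     tip  miles
day            
Thu   13     21
Tue   68     67
Wed   24     59
take 2 rows with smallest tip:
     tip  miles
day            
Thu   13     21
Wed   24     59
add column tip_plus_miles = t['tip'] + t['miles']:
     tip  miles  tip_plus_miles
day                            
Thu   13     21              34
Wed   24     59              83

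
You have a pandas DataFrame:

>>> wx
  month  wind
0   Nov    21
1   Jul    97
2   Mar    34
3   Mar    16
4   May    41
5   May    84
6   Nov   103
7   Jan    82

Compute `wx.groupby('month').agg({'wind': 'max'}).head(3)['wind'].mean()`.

71.0

group by month, max of wind:
       wind
month      
Jan      82
Jul      97
Mar      34
May      84
Nov     103
take first 3 rows:
       wind
month      
Jan      82
Jul      97
Mar      34
The mean of column 'wind' is 71.0.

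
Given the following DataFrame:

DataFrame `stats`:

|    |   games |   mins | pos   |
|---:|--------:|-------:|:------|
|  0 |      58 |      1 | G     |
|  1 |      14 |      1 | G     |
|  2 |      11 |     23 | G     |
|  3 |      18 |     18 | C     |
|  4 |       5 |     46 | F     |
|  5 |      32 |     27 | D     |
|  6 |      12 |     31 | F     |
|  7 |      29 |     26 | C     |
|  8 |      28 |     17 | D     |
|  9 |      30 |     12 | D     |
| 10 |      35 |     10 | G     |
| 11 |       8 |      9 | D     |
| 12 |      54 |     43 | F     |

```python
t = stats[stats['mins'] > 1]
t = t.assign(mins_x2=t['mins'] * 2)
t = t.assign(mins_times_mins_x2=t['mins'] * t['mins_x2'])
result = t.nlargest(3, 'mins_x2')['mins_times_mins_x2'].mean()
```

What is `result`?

3284.0

filter rows where mins > 1:
    games  mins pos
2      11    23   G
3      18    18   C
4       5    46   F
5      32    27   D
6      12    31   F
7      29    26   C
8      28    17   D
9      30    12   D
10     35    10   G
11      8     9   D
12     54    43   F
add column mins_x2 = t['mins'] * 2:
    games  mins pos  mins_x2
2      11    23   G       46
3      18    18   C       36
4       5    46   F       92
5      32    27   D       54
6      12    31   F       62
7      29    26   C       52
8      28    17   D       34
9      30    12   D       24
10     35    10   G       20
11      8     9   D       18
12     54    43   F       86
add column mins_times_mins_x2 = t['mins'] * t['mins_x2']:
    games  mins pos  mins_x2  mins_times_mins_x2
2      11    23   G       46                1058
3      18    18   C       36                 648
4       5    46   F       92                4232
5      32    27   D       54                1458
6      12    31   F       62                1922
7      29    26   C       52                1352
8      28    17   D       34                 578
9      30    12   D       24                 288
10     35    10   G       20                 200
11      8     9   D       18                 162
12     54    43   F       86                3698
take 3 rows with largest mins_x2:
    games  mins pos  mins_x2  mins_times_mins_x2
4       5    46   F       92                4232
12     54    43   F       86                3698
6      12    31   F       62                1922
Finally, mean of column 'mins_times_mins_x2' = 3284.0.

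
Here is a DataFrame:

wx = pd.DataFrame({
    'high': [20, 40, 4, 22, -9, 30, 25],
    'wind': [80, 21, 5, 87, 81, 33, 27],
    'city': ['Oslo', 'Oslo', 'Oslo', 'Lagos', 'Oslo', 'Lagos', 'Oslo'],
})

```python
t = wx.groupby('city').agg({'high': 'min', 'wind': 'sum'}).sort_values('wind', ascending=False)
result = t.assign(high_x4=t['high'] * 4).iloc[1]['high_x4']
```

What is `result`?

88

group by city: min(high), sum(wind):
       high  wind
city             
Lagos    22   120
Oslo     -9   214
sort by wind descending:
       high  wind
city             
Oslo     -9   214
Lagos    22   120
add column high_x4 = t['high'] * 4:
       high  wind  high_x4
city                      
Oslo     -9   214      -36
Lagos    22   120       88
Hence 88.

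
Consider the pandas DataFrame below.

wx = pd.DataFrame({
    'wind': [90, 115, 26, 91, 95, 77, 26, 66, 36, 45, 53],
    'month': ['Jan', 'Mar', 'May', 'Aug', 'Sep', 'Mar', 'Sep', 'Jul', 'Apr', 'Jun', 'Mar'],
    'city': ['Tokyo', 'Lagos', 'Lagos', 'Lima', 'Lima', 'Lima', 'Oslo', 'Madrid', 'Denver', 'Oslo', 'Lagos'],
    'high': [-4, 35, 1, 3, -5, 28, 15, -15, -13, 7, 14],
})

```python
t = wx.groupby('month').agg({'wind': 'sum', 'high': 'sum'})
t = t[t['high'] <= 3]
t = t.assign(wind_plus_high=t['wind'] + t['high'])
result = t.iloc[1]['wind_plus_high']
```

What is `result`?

group by month: sum(wind), sum(high):
       wind  high
month            
Apr      36   -13
Aug      91     3
Jan      90    -4
Jul      66   -15
Jun      45     7
Mar     245    77
May      26     1
Sep     121    10
filter rows where high <= 3:
       wind  high
month            
Apr      36   -13
Aug      91     3
Jan      90    -4
Jul      66   -15
May      26     1
add column wind_plus_high = t['wind'] + t['high']:
       wind  high  wind_plus_high
month                            
Apr      36   -13              23
Aug      91     3              94
Jan      90    -4              86
Jul      66   -15              51
May      26     1              27
value at position 1, column 'wind_plus_high' → 94

94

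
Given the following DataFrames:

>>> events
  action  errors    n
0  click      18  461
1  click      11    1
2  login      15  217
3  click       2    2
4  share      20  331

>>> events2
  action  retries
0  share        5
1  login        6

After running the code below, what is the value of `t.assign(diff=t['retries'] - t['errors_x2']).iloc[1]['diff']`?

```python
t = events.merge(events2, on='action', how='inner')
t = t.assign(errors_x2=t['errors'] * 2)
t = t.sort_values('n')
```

-35

merge on 'action' (how='inner') → 2 rows:
  action  errors    n  retries
0  login      15  217        6
1  share      20  331        5
add column errors_x2 = t['errors'] * 2:
  action  errors    n  retries  errors_x2
0  login      15  217        6         30
1  share      20  331        5         40
sort by n:
  action  errors    n  retries  errors_x2
0  login      15  217        6         30
1  share      20  331        5         40
add column diff = t['retries'] - t['errors_x2']:
  action  errors    n  retries  errors_x2  diff
0  login      15  217        6         30   -24
1  share      20  331        5         40   -35
Reading off the value at position 1, column 'diff', we get -35.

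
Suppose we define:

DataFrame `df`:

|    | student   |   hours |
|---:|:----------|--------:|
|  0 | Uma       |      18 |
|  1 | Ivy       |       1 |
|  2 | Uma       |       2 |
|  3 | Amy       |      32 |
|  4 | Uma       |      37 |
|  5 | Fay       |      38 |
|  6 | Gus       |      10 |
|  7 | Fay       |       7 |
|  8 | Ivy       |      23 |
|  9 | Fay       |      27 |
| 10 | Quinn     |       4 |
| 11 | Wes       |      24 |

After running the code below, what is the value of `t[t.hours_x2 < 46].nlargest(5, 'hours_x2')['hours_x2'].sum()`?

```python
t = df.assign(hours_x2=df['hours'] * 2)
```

82

add column hours_x2 = df['hours'] * 2:
   student  hours  hours_x2
0      Uma     18        36
1      Ivy      1         2
2      Uma      2         4
3      Amy     32        64
4      Uma     37        74
5      Fay     38        76
6      Gus     10        20
7      Fay      7        14
8      Ivy     23        46
9      Fay     27        54
10   Quinn      4         8
11     Wes     24        48
filter rows where hours_x2 < 46:
   student  hours  hours_x2
0      Uma     18        36
1      Ivy      1         2
2      Uma      2         4
6      Gus     10        20
7      Fay      7        14
10   Quinn      4         8
take 5 rows with largest hours_x2:
   student  hours  hours_x2
0      Uma     18        36
6      Gus     10        20
7      Fay      7        14
10   Quinn      4         8
2      Uma      2         4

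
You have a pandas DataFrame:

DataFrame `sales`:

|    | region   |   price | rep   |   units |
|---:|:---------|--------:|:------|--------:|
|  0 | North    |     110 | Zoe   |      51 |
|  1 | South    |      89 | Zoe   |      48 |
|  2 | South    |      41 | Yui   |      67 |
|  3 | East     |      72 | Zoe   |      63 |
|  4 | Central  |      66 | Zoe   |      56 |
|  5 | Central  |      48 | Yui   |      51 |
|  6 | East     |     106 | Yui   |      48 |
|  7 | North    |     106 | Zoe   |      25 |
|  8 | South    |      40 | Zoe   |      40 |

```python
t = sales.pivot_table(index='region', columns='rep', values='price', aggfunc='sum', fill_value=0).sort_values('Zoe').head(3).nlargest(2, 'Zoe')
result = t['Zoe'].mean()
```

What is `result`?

100.5

pivot: rows=region, cols=rep, sum(price):
rep      Yui  Zoe
region           
Central   48   66
East     106   72
North      0  216
South     41  129
sort by Zoe:
rep      Yui  Zoe
region           
Central   48   66
East     106   72
South     41  129
North      0  216
take first 3 rows:
rep      Yui  Zoe
region           
Central   48   66
East     106   72
South     41  129
take 2 rows with largest Zoe:
rep     Yui  Zoe
region          
South    41  129
East    106   72
Taking the mean of column 'Zoe' gives 100.5.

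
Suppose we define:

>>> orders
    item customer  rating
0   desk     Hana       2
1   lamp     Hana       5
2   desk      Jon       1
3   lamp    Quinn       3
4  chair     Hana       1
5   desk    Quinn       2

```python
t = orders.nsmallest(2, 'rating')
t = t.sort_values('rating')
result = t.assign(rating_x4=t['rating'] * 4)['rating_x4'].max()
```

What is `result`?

take 2 rows with smallest rating:
    item customer  rating
2   desk      Jon       1
4  chair     Hana       1
sort by rating:
    item customer  rating
2   desk      Jon       1
4  chair     Hana       1
add column rating_x4 = t['rating'] * 4:
    item customer  rating  rating_x4
2   desk      Jon       1          4
4  chair     Hana       1          4

4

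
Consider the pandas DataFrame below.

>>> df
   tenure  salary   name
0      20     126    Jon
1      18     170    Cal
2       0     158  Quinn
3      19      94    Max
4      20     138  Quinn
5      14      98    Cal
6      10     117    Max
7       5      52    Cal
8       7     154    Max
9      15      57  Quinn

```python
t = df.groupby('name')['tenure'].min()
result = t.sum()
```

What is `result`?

group by name, min of tenure:
name
Cal       5
Jon      20
Max       7
Quinn     0
Name: tenure, dtype: int64
Taking the sum of the resulting series gives 32.

32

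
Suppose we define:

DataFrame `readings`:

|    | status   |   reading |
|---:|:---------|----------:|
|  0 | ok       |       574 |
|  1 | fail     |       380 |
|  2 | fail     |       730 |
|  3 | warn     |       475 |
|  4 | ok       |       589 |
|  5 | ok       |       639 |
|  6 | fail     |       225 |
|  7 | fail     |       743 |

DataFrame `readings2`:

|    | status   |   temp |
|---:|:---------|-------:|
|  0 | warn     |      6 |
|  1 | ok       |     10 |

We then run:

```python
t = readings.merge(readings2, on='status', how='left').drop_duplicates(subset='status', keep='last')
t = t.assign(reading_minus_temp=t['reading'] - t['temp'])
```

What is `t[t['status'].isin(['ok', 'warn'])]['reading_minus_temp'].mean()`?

549.0

merge on 'status' (how='left') → 8 rows:
  status  reading  temp
0     ok      574  10.0
1   fail      380   NaN
2   fail      730   NaN
3   warn      475   6.0
4     ok      589  10.0
5     ok      639  10.0
6   fail      225   NaN
7   fail      743   NaN
drop duplicate status (keep=last):
  status  reading  temp
3   warn      475   6.0
5     ok      639  10.0
7   fail      743   NaN
add column reading_minus_temp = t['reading'] - t['temp']:
  status  reading  temp  reading_minus_temp
3   warn      475   6.0               469.0
5     ok      639  10.0               629.0
7   fail      743   NaN                 NaN
filter rows where status in ['ok', 'warn']:
  status  reading  temp  reading_minus_temp
3   warn      475   6.0               469.0
5     ok      639  10.0               629.0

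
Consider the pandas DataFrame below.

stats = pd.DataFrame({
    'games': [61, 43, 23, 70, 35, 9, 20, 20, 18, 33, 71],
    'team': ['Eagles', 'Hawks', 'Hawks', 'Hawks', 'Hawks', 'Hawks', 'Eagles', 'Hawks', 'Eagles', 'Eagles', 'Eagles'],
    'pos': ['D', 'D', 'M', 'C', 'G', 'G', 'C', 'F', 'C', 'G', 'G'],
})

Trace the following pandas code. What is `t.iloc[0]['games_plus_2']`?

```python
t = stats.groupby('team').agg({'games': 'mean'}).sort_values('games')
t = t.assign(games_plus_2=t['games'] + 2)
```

group by team, mean of games:
            games
team             
Eagles  40.600000
Hawks   33.333333
sort by games:
            games
team             
Hawks   33.333333
Eagles  40.600000
add column games_plus_2 = t['games'] + 2:
            games  games_plus_2
team                           
Hawks   33.333333     35.333333
Eagles  40.600000     42.600000
Hence 35.3333333333.

35.3333333333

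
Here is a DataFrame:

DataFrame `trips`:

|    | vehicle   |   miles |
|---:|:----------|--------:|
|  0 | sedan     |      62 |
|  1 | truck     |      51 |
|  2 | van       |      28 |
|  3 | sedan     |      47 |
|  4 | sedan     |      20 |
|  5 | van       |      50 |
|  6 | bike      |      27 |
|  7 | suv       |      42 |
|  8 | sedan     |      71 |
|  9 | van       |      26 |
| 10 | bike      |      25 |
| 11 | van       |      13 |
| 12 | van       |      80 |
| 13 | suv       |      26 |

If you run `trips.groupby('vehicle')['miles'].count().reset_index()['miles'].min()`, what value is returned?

1

group by vehicle, count of miles:
vehicle
bike     2
sedan    4
suv      2
truck    1
van      5
Name: miles, dtype: int64
reset_index():
  vehicle  miles
0    bike      2
1   sedan      4
2     suv      2
3   truck      1
4     van      5
Reading off the min of column 'miles', we get 1.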